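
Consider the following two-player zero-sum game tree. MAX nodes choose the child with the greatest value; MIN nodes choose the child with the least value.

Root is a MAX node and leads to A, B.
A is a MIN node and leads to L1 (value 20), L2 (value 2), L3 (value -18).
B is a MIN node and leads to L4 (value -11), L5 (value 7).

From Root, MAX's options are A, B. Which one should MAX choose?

B

A (MIN): min(20, 2, -18) = -18
B (MIN): min(-11, 7) = -11
Root (MAX): max(-18, -11) = -11
MAX at Root wants the highest of {A=-18, B=-11}, so chooses B.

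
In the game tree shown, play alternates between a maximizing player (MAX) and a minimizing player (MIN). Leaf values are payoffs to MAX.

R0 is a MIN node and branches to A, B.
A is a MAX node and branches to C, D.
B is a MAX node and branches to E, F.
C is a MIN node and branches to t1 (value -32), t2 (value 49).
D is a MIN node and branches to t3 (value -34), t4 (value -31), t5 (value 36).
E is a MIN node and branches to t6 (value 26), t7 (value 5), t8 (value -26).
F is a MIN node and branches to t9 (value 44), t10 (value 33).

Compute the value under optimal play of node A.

-32

C (MIN): min(-32, 49) = -32
D (MIN): min(-34, -31, 36) = -34
A (MAX): max(-32, -34) = -32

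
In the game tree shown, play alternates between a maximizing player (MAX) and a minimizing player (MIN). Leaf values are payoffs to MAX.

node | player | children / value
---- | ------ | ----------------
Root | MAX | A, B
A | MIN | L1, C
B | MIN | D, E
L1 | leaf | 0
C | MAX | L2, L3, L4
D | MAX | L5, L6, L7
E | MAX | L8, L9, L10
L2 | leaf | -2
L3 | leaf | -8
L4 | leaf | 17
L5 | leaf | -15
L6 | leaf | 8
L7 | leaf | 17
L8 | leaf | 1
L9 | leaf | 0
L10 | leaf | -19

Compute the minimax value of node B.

1

D (MAX): max(-15, 8, 17) = 17
E (MAX): max(1, 0, -19) = 1
B (MIN): min(17, 1) = 1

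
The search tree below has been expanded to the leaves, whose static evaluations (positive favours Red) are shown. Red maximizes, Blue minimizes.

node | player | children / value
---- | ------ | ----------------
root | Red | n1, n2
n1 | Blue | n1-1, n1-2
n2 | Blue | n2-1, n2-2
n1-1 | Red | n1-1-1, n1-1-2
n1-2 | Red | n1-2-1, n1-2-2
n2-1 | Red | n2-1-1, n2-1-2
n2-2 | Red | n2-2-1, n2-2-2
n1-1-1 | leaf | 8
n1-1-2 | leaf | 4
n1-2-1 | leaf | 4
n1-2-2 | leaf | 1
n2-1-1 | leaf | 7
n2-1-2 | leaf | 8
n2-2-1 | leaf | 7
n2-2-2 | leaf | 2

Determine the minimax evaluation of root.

n1-1 (Red): max(8, 4) = 8
n1-2 (Red): max(4, 1) = 4
n1 (Blue): min(8, 4) = 4
n2-1 (Red): max(7, 8) = 8
n2-2 (Red): max(7, 2) = 7
n2 (Blue): min(8, 7) = 7
root (Red): max(4, 7) = 7

7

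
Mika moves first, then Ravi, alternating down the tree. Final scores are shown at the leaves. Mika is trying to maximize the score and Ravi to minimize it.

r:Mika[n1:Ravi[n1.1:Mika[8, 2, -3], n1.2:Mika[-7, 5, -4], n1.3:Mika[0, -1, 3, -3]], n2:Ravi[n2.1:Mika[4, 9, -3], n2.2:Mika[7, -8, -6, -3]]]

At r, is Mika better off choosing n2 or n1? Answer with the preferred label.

n2

n2.1 (Mika): max(4, 9, -3) = 9
n2.2 (Mika): max(7, -8, -6, -3) = 7
n2 (Ravi): min(9, 7) = 7
n1.1 (Mika): max(8, 2, -3) = 8
n1.2 (Mika): max(-7, 5, -4) = 5
n1.3 (Mika): max(0, -1, 3, -3) = 3
n1 (Ravi): min(8, 5, 3) = 3
Mika prefers the higher value; n2=7, n1=3. n2 is better since 7 > 3.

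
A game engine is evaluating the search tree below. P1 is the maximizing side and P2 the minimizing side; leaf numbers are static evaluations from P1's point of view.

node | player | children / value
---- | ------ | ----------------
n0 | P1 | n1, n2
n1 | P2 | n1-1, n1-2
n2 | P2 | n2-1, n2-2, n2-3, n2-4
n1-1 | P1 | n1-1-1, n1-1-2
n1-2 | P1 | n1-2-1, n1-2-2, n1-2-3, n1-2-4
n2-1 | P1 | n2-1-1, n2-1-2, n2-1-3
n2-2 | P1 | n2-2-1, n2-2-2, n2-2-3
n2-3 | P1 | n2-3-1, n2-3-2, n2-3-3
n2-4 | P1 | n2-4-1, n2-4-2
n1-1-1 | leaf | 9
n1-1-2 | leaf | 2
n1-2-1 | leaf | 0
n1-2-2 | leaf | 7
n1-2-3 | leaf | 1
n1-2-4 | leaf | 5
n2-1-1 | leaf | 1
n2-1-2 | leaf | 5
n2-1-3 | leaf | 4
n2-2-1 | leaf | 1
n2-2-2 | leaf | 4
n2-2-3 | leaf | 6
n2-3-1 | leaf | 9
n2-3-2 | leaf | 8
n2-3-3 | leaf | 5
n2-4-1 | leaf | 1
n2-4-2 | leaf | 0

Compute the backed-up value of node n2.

1

n2-1 (P1): max(1, 5, 4) = 5
n2-2 (P1): max(1, 4, 6) = 6
n2-3 (P1): max(9, 8, 5) = 9
n2-4 (P1): max(1, 0) = 1
n2 (P2): min(5, 6, 9, 1) = 1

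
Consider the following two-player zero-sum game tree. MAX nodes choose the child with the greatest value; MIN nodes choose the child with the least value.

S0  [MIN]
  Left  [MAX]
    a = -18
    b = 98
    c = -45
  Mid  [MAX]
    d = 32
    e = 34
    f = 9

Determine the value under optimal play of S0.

34

Left (MAX): max(-18, 98, -45) = 98
Mid (MAX): max(32, 34, 9) = 34
S0 (MIN): min(98, 34) = 34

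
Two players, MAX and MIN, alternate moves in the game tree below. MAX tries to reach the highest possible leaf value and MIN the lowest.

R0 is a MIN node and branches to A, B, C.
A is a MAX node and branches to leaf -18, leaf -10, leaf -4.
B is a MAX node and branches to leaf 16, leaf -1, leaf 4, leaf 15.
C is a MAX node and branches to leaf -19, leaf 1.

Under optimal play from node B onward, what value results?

B (MAX): max(16, -1, 4, 15) = 16

16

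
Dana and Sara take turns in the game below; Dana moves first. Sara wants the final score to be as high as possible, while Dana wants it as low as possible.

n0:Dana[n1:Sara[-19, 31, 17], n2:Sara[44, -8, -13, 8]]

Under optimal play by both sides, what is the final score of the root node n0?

31

n1 (Sara): max(-19, 31, 17) = 31
n2 (Sara): max(44, -8, -13, 8) = 44
n0 (Dana): min(31, 44) = 31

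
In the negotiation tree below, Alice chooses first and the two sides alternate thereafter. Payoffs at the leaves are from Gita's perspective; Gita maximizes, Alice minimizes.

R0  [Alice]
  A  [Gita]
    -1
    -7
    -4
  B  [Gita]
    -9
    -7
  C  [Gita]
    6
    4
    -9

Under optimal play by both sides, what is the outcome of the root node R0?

-7

A (Gita): max(-1, -7, -4) = -1
B (Gita): max(-9, -7) = -7
C (Gita): max(6, 4, -9) = 6
R0 (Alice): min(-1, -7, 6) = -7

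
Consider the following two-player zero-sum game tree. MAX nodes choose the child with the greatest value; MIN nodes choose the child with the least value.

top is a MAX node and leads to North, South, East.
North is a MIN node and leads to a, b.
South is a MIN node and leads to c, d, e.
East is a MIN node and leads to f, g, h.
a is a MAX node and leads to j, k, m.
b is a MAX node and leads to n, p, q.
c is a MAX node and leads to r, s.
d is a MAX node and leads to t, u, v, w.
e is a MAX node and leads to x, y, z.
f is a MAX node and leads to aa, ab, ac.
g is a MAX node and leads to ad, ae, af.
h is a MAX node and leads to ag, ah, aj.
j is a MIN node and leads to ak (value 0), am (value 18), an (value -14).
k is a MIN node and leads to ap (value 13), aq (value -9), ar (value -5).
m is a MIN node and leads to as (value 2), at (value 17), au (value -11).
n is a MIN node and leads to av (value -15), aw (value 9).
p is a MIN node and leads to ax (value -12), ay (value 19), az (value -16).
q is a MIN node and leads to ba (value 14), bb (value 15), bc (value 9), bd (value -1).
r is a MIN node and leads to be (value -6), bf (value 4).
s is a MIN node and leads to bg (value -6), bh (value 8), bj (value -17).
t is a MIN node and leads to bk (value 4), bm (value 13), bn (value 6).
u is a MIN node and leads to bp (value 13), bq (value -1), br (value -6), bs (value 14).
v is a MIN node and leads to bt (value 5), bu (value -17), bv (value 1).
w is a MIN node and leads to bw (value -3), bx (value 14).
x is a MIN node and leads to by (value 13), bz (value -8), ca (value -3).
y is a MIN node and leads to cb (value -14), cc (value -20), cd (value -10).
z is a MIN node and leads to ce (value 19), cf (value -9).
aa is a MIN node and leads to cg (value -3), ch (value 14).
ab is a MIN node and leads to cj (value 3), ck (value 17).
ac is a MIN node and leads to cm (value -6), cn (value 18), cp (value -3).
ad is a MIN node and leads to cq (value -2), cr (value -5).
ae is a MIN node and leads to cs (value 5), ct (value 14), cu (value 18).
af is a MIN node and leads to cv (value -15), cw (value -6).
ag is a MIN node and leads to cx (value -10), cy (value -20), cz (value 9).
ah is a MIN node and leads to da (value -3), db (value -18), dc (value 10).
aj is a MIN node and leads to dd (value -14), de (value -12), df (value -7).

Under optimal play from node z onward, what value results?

-9

z (MIN): min(19, -9) = -9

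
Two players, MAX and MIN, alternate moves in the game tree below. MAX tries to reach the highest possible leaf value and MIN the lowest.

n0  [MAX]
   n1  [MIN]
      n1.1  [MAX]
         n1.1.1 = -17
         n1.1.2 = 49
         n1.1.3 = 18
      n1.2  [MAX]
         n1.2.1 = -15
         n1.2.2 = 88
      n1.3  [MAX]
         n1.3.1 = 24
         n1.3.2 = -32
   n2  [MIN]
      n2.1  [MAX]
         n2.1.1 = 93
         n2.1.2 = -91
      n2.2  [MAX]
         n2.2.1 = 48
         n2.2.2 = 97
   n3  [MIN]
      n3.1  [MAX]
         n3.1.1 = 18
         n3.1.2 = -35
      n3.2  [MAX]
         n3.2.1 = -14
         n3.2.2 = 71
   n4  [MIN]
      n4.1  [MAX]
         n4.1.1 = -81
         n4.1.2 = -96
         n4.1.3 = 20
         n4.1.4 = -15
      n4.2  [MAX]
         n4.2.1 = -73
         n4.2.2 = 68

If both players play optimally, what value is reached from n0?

93

n1.1 (MAX): max(-17, 49, 18) = 49
n1.2 (MAX): max(-15, 88) = 88
n1.3 (MAX): max(24, -32) = 24
n1 (MIN): min(49, 88, 24) = 24
n2.1 (MAX): max(93, -91) = 93
n2.2 (MAX): max(48, 97) = 97
n2 (MIN): min(93, 97) = 93
n3.1 (MAX): max(18, -35) = 18
n3.2 (MAX): max(-14, 71) = 71
n3 (MIN): min(18, 71) = 18
n4.1 (MAX): max(-81, -96, 20, -15) = 20
n4.2 (MAX): max(-73, 68) = 68
n4 (MIN): min(20, 68) = 20
n0 (MAX): max(24, 93, 18, 20) = 93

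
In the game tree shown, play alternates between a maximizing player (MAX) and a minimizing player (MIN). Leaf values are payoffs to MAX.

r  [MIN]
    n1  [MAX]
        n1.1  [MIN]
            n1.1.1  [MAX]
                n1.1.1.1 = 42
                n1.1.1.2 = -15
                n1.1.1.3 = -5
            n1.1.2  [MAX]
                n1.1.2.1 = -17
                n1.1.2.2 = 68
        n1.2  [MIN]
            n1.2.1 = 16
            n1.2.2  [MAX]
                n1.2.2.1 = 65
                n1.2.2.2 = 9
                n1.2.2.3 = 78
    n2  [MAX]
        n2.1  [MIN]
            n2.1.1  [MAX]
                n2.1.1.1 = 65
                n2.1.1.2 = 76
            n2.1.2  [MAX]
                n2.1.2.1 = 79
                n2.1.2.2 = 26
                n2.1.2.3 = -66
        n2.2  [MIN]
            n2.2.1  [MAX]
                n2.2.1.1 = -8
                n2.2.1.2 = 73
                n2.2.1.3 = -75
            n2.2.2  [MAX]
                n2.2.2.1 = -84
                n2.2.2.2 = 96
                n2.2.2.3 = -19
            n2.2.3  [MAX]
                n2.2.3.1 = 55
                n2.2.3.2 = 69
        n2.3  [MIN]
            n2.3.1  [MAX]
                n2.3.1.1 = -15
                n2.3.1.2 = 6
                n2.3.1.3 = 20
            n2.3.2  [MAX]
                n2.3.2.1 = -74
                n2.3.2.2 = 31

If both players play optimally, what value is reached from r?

42

n1.1.1 (MAX): max(42, -15, -5) = 42
n1.1.2 (MAX): max(-17, 68) = 68
n1.1 (MIN): min(42, 68) = 42
n1.2.2 (MAX): max(65, 9, 78) = 78
n1.2 (MIN): min(16, 78) = 16
n1 (MAX): max(42, 16) = 42
n2.1.1 (MAX): max(65, 76) = 76
n2.1.2 (MAX): max(79, 26, -66) = 79
n2.1 (MIN): min(76, 79) = 76
n2.2.1 (MAX): max(-8, 73, -75) = 73
n2.2.2 (MAX): max(-84, 96, -19) = 96
n2.2.3 (MAX): max(55, 69) = 69
n2.2 (MIN): min(73, 96, 69) = 69
n2.3.1 (MAX): max(-15, 6, 20) = 20
n2.3.2 (MAX): max(-74, 31) = 31
n2.3 (MIN): min(20, 31) = 20
n2 (MAX): max(76, 69, 20) = 76
r (MIN): min(42, 76) = 42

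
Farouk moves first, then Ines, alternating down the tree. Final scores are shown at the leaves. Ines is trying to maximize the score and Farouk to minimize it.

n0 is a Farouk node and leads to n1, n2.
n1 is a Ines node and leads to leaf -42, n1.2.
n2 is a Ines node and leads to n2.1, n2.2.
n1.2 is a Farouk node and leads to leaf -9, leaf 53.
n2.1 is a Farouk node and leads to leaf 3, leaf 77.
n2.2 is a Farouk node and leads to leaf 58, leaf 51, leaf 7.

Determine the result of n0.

n1.2 (Farouk): min(-9, 53) = -9
n1 (Ines): max(-42, -9) = -9
n2.1 (Farouk): min(3, 77) = 3
n2.2 (Farouk): min(58, 51, 7) = 7
n2 (Ines): max(3, 7) = 7
n0 (Farouk): min(-9, 7) = -9

-9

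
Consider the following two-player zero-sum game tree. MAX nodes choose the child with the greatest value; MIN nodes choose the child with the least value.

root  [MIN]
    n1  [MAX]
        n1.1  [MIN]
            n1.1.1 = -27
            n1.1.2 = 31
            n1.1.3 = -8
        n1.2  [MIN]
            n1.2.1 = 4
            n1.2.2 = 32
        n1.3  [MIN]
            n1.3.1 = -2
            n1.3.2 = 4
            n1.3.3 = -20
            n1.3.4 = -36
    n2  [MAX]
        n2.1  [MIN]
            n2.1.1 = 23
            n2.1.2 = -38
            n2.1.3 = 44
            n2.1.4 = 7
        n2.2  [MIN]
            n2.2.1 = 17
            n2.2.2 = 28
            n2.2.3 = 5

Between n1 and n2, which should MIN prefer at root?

n1.1 (MIN): min(-27, 31, -8) = -27
n1.2 (MIN): min(4, 32) = 4
n1.3 (MIN): min(-2, 4, -20, -36) = -36
n1 (MAX): max(-27, 4, -36) = 4
n2.1 (MIN): min(23, -38, 44, 7) = -38
n2.2 (MIN): min(17, 28, 5) = 5
n2 (MAX): max(-38, 5) = 5
MIN prefers the lower value; n1=4, n2=5. n1 is better since 4 < 5.

n1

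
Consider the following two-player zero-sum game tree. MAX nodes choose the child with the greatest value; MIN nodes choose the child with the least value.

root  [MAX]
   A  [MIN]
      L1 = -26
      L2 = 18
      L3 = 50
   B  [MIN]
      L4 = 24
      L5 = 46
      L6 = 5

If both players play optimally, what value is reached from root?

5

A (MIN): min(-26, 18, 50) = -26
B (MIN): min(24, 46, 5) = 5
root (MAX): max(-26, 5) = 5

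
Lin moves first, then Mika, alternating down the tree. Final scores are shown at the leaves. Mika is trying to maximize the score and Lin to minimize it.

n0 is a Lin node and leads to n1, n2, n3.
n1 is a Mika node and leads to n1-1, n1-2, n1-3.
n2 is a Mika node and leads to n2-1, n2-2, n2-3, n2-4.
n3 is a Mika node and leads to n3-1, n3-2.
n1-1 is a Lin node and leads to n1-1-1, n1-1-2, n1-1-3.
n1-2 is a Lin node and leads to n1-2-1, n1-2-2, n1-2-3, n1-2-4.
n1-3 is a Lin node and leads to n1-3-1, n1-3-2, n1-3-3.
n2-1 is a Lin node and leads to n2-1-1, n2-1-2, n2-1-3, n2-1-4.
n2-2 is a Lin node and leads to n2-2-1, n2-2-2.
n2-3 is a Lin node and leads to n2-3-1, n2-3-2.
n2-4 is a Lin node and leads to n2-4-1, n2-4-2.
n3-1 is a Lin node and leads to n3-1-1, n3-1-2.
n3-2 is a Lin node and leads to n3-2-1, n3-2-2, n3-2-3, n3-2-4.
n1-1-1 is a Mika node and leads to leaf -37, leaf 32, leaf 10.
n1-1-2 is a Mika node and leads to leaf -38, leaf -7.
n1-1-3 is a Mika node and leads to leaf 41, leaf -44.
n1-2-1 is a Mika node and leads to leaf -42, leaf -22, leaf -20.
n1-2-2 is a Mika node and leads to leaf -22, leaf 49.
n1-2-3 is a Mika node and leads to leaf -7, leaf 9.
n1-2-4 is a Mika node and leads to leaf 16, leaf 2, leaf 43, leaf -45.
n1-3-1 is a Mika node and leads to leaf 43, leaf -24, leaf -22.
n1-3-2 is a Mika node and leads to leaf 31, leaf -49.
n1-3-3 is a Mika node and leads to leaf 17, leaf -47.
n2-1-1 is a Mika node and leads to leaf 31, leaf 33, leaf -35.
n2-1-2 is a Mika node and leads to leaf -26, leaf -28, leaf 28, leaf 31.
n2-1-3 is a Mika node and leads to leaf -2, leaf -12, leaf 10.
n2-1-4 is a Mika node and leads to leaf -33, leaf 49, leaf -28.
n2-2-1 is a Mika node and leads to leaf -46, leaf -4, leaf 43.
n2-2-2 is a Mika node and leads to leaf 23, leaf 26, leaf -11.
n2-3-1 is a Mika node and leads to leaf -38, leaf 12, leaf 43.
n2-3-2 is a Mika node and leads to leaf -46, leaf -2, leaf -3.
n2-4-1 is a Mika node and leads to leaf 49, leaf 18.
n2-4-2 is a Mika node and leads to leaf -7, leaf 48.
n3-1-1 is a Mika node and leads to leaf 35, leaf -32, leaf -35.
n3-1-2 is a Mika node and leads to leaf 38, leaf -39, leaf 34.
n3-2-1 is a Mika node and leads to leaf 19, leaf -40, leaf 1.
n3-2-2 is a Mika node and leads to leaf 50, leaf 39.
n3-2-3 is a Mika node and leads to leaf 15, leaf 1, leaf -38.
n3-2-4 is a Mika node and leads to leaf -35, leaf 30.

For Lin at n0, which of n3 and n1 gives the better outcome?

n3-1-1 (Mika): max(35, -32, -35) = 35
n3-1-2 (Mika): max(38, -39, 34) = 38
n3-1 (Lin): min(35, 38) = 35
n3-2-1 (Mika): max(19, -40, 1) = 19
n3-2-2 (Mika): max(50, 39) = 50
n3-2-3 (Mika): max(15, 1, -38) = 15
n3-2-4 (Mika): max(-35, 30) = 30
n3-2 (Lin): min(19, 50, 15, 30) = 15
n3 (Mika): max(35, 15) = 35
n1-1-1 (Mika): max(-37, 32, 10) = 32
n1-1-2 (Mika): max(-38, -7) = -7
n1-1-3 (Mika): max(41, -44) = 41
n1-1 (Lin): min(32, -7, 41) = -7
n1-2-1 (Mika): max(-42, -22, -20) = -20
n1-2-2 (Mika): max(-22, 49) = 49
n1-2-3 (Mika): max(-7, 9) = 9
n1-2-4 (Mika): max(16, 2, 43, -45) = 43
n1-2 (Lin): min(-20, 49, 9, 43) = -20
n1-3-1 (Mika): max(43, -24, -22) = 43
n1-3-2 (Mika): max(31, -49) = 31
n1-3-3 (Mika): max(17, -47) = 17
n1-3 (Lin): min(43, 31, 17) = 17
n1 (Mika): max(-7, -20, 17) = 17
Lin prefers the lower value; n3=35, n1=17. n1 is better since 17 < 35.

n1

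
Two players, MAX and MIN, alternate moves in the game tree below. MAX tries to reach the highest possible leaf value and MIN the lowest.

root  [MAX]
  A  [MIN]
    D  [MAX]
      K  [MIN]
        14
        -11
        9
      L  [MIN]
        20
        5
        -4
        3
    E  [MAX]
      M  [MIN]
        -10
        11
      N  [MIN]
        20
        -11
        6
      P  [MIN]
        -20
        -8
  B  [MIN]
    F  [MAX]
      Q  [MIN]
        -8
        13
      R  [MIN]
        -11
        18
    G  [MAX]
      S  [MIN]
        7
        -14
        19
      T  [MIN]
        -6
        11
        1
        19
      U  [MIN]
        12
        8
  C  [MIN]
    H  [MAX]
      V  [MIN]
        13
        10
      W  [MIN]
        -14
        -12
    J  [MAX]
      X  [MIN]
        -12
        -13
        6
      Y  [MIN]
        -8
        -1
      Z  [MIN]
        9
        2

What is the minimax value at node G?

S (MIN): min(7, -14, 19) = -14
T (MIN): min(-6, 11, 1, 19) = -6
U (MIN): min(12, 8) = 8
G (MAX): max(-14, -6, 8) = 8

8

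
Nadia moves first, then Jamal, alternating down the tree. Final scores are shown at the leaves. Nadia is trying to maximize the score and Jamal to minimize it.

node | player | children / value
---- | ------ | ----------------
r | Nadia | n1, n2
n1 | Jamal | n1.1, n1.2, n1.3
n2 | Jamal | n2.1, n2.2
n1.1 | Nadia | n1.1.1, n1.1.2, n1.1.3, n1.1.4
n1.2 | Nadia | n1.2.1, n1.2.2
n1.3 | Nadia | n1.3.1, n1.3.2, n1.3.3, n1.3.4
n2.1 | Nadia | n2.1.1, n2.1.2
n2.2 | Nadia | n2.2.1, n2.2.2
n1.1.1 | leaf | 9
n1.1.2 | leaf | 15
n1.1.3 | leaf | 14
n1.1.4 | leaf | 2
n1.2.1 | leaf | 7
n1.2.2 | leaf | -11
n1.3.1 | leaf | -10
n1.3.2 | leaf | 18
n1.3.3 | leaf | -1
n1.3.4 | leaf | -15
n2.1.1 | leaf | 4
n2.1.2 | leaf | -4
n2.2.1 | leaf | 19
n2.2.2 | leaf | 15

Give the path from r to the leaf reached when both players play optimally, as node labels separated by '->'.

r -> n1 -> n1.2 -> n1.2.1

n1.1 (Nadia): max(9, 15, 14, 2) = 15
n1.2 (Nadia): max(7, -11) = 7
n1.3 (Nadia): max(-10, 18, -1, -15) = 18
n1 (Jamal): min(15, 7, 18) = 7
n2.1 (Nadia): max(4, -4) = 4
n2.2 (Nadia): max(19, 15) = 19
n2 (Jamal): min(4, 19) = 4
r (Nadia): max(7, 4) = 7
At r, Nadia picks n1 (highest: 7).
At n1, Jamal picks n1.2 (lowest: 7).
At n1.2, Nadia picks n1.2.1 (highest: 7).
Terminal value 7.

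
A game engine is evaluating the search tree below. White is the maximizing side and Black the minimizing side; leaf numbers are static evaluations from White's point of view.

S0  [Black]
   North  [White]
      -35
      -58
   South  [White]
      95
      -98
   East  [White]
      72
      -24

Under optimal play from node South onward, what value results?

95

South (White): max(95, -98) = 95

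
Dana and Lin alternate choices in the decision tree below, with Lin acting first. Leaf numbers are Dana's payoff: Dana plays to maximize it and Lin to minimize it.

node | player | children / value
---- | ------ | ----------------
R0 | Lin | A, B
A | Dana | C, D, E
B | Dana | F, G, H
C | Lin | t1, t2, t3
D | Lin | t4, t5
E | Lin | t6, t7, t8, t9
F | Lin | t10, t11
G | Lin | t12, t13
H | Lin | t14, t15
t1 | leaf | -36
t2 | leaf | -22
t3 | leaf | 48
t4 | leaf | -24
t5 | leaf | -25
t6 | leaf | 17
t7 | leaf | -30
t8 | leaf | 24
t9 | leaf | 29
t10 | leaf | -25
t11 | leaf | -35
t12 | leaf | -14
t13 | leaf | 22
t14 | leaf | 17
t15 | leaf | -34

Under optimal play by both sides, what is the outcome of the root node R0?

C (Lin): min(-36, -22, 48) = -36
D (Lin): min(-24, -25) = -25
E (Lin): min(17, -30, 24, 29) = -30
A (Dana): max(-36, -25, -30) = -25
F (Lin): min(-25, -35) = -35
G (Lin): min(-14, 22) = -14
H (Lin): min(17, -34) = -34
B (Dana): max(-35, -14, -34) = -14
R0 (Lin): min(-25, -14) = -25

-25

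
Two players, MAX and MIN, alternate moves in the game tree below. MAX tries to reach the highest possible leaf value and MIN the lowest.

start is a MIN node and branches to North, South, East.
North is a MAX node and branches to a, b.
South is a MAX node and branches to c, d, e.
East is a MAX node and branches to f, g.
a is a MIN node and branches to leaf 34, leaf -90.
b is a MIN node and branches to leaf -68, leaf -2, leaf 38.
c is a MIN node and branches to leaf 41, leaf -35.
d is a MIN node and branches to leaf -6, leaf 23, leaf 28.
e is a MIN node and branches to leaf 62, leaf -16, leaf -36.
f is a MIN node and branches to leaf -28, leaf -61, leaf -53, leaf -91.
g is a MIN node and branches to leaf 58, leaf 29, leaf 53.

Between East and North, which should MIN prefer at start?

f (MIN): min(-28, -61, -53, -91) = -91
g (MIN): min(58, 29, 53) = 29
East (MAX): max(-91, 29) = 29
a (MIN): min(34, -90) = -90
b (MIN): min(-68, -2, 38) = -68
North (MAX): max(-90, -68) = -68
MIN prefers the lower value; East=29, North=-68. North is better since -68 < 29.

North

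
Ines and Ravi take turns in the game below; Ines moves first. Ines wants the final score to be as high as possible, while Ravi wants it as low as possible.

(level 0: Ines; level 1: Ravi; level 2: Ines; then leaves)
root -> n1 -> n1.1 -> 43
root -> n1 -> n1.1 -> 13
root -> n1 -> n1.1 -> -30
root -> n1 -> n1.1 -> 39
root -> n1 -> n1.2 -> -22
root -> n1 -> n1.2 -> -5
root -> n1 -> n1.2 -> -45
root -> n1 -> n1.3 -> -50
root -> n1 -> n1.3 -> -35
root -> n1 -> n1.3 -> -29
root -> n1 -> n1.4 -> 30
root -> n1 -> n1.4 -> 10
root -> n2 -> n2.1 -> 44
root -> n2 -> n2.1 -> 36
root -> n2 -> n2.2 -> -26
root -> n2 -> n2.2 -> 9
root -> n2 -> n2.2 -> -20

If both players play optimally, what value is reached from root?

n1.1 (Ines): max(43, 13, -30, 39) = 43
n1.2 (Ines): max(-22, -5, -45) = -5
n1.3 (Ines): max(-50, -35, -29) = -29
n1.4 (Ines): max(30, 10) = 30
n1 (Ravi): min(43, -5, -29, 30) = -29
n2.1 (Ines): max(44, 36) = 44
n2.2 (Ines): max(-26, 9, -20) = 9
n2 (Ravi): min(44, 9) = 9
root (Ines): max(-29, 9) = 9

9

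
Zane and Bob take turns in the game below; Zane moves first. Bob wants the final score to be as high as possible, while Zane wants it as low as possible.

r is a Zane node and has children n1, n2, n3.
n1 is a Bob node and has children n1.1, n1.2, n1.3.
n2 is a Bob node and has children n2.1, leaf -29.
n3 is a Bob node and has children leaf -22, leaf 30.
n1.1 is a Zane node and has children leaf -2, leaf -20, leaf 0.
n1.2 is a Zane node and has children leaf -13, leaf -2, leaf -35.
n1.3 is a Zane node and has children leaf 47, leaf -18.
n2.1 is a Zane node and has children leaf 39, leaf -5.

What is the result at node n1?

-18

n1.1 (Zane): min(-2, -20, 0) = -20
n1.2 (Zane): min(-13, -2, -35) = -35
n1.3 (Zane): min(47, -18) = -18
n1 (Bob): max(-20, -35, -18) = -18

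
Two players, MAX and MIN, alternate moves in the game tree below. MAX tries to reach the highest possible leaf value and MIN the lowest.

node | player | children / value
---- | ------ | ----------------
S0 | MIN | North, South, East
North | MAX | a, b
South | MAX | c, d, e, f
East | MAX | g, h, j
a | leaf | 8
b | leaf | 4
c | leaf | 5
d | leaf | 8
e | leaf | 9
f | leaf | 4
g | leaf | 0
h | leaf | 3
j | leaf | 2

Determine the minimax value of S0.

North (MAX): max(8, 4) = 8
South (MAX): max(5, 8, 9, 4) = 9
East (MAX): max(0, 3, 2) = 3
S0 (MIN): min(8, 9, 3) = 3

3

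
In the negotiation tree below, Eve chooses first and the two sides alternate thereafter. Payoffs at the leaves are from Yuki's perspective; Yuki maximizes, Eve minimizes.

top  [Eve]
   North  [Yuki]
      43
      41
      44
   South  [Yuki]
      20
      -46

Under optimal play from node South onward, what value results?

20

South (Yuki): max(20, -46) = 20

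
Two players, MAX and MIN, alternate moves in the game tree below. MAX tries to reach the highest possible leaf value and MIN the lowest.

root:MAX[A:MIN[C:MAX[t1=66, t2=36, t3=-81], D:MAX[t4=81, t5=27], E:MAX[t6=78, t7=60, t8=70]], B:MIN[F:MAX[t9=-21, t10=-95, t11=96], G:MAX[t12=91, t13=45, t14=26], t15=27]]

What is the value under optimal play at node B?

27

F (MAX): max(-21, -95, 96) = 96
G (MAX): max(91, 45, 26) = 91
B (MIN): min(96, 91, 27) = 27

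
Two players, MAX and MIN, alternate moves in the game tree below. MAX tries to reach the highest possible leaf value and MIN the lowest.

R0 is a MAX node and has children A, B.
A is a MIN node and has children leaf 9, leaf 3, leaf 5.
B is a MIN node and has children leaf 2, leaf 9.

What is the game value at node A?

3

A (MIN): min(9, 3, 5) = 3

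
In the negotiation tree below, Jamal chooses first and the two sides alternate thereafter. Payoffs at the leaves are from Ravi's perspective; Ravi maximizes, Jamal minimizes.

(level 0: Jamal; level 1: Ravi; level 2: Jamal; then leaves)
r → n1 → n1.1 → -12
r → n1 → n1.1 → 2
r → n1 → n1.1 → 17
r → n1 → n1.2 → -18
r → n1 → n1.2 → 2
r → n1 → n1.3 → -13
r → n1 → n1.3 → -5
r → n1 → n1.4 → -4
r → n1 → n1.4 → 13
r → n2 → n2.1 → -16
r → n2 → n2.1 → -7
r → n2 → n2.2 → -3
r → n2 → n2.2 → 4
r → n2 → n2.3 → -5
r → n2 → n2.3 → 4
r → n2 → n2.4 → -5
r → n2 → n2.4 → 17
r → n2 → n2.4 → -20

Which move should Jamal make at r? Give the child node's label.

n1

n1.1 (Jamal): min(-12, 2, 17) = -12
n1.2 (Jamal): min(-18, 2) = -18
n1.3 (Jamal): min(-13, -5) = -13
n1.4 (Jamal): min(-4, 13) = -4
n1 (Ravi): max(-12, -18, -13, -4) = -4
n2.1 (Jamal): min(-16, -7) = -16
n2.2 (Jamal): min(-3, 4) = -3
n2.3 (Jamal): min(-5, 4) = -5
n2.4 (Jamal): min(-5, 17, -20) = -20
n2 (Ravi): max(-16, -3, -5, -20) = -3
r (Jamal): min(-4, -3) = -4
Jamal at r wants the lowest of {n1=-4, n2=-3}, so chooses n1.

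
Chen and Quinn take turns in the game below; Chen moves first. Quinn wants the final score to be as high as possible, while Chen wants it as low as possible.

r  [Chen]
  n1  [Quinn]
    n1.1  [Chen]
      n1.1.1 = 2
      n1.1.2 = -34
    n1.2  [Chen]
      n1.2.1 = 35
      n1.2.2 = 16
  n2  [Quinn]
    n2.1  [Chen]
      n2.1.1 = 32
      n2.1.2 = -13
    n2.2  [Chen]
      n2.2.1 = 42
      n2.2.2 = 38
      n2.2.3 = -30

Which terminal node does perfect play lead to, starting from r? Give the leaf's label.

n2.1.2

n1.1 (Chen): min(2, -34) = -34
n1.2 (Chen): min(35, 16) = 16
n1 (Quinn): max(-34, 16) = 16
n2.1 (Chen): min(32, -13) = -13
n2.2 (Chen): min(42, 38, -30) = -30
n2 (Quinn): max(-13, -30) = -13
r (Chen): min(16, -13) = -13
At r, Chen picks n2 (lowest: -13).
At n2, Quinn picks n2.1 (highest: -13).
At n2.1, Chen picks n2.1.2 (lowest: -13).
Terminal value -13.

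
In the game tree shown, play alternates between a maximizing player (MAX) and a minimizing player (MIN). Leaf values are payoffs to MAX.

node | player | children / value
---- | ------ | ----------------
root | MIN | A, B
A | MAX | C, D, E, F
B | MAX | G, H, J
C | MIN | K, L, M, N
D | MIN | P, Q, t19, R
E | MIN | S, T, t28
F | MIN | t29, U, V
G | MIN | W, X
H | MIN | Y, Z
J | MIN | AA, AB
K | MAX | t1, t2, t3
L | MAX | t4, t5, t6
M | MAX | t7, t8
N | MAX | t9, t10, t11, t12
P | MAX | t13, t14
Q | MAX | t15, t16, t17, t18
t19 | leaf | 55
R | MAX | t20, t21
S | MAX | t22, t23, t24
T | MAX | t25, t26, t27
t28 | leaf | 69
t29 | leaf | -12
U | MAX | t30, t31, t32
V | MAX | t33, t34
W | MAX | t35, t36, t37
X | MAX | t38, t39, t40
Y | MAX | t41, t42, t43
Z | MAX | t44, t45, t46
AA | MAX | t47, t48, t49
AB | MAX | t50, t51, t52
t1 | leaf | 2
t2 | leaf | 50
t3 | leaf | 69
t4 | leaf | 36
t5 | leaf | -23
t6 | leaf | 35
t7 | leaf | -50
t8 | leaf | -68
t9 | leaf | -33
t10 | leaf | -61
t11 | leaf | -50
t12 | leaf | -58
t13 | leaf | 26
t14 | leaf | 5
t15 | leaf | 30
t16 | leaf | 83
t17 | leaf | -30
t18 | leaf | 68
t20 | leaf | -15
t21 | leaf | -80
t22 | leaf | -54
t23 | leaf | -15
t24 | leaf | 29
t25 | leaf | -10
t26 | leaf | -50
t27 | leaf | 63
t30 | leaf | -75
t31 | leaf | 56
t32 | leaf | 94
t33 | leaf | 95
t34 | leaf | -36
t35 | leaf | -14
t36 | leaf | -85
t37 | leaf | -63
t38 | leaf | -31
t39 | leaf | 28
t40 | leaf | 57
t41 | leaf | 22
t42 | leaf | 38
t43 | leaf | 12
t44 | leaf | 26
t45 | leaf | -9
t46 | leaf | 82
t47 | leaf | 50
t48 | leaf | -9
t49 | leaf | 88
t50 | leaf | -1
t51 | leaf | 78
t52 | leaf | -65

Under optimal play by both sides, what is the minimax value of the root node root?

K (MAX): max(2, 50, 69) = 69
L (MAX): max(36, -23, 35) = 36
M (MAX): max(-50, -68) = -50
N (MAX): max(-33, -61, -50, -58) = -33
C (MIN): min(69, 36, -50, -33) = -50
P (MAX): max(26, 5) = 26
Q (MAX): max(30, 83, -30, 68) = 83
R (MAX): max(-15, -80) = -15
D (MIN): min(26, 83, 55, -15) = -15
S (MAX): max(-54, -15, 29) = 29
T (MAX): max(-10, -50, 63) = 63
E (MIN): min(29, 63, 69) = 29
U (MAX): max(-75, 56, 94) = 94
V (MAX): max(95, -36) = 95
F (MIN): min(-12, 94, 95) = -12
A (MAX): max(-50, -15, 29, -12) = 29
W (MAX): max(-14, -85, -63) = -14
X (MAX): max(-31, 28, 57) = 57
G (MIN): min(-14, 57) = -14
Y (MAX): max(22, 38, 12) = 38
Z (MAX): max(26, -9, 82) = 82
H (MIN): min(38, 82) = 38
AA (MAX): max(50, -9, 88) = 88
AB (MAX): max(-1, 78, -65) = 78
J (MIN): min(88, 78) = 78
B (MAX): max(-14, 38, 78) = 78
root (MIN): min(29, 78) = 29

29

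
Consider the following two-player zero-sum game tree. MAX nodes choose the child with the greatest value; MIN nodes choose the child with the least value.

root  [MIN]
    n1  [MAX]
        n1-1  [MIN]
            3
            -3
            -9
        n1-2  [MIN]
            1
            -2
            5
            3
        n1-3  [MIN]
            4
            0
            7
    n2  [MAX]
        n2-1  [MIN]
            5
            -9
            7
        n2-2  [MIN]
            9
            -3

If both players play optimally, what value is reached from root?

-3

n1-1 (MIN): min(3, -3, -9) = -9
n1-2 (MIN): min(1, -2, 5, 3) = -2
n1-3 (MIN): min(4, 0, 7) = 0
n1 (MAX): max(-9, -2, 0) = 0
n2-1 (MIN): min(5, -9, 7) = -9
n2-2 (MIN): min(9, -3) = -3
n2 (MAX): max(-9, -3) = -3
root (MIN): min(0, -3) = -3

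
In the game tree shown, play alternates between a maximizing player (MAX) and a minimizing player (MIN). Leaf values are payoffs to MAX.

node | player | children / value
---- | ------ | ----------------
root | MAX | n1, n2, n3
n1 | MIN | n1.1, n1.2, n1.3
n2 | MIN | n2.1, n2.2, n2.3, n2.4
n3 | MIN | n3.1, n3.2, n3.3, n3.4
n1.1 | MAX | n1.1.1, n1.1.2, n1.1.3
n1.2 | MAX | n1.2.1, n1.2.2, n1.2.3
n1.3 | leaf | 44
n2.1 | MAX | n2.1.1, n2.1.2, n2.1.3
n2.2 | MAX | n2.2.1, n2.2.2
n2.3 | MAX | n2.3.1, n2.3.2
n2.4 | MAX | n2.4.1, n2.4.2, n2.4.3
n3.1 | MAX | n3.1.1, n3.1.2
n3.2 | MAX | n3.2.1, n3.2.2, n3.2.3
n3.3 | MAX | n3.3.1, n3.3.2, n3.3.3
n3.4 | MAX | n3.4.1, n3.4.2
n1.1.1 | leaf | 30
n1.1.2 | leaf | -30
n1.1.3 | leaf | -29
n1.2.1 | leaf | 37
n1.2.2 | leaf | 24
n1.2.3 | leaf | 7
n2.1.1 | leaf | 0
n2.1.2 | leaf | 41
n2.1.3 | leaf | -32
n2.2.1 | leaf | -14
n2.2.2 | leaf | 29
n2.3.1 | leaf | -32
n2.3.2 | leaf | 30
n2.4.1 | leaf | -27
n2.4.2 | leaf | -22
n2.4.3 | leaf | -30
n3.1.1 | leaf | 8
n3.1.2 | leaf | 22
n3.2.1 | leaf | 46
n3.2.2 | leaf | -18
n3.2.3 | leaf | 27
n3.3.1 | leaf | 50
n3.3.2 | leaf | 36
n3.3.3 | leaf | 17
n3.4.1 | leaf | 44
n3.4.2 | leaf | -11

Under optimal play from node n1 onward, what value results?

30

n1.1 (MAX): max(30, -30, -29) = 30
n1.2 (MAX): max(37, 24, 7) = 37
n1 (MIN): min(30, 37, 44) = 30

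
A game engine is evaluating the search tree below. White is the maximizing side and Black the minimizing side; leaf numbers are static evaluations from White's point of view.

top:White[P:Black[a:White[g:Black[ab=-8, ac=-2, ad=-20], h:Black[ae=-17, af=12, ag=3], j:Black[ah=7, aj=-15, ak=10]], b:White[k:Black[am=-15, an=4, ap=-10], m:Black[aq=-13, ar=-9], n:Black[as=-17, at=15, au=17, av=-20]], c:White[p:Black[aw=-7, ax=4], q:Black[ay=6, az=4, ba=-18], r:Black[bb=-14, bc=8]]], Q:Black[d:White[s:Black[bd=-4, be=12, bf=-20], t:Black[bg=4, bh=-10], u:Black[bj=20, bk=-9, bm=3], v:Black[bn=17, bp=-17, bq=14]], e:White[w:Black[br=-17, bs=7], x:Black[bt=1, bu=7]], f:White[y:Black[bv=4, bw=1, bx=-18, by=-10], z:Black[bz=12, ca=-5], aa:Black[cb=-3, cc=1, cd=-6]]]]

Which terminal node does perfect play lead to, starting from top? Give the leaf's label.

g (Black): min(-8, -2, -20) = -20
h (Black): min(-17, 12, 3) = -17
j (Black): min(7, -15, 10) = -15
a (White): max(-20, -17, -15) = -15
k (Black): min(-15, 4, -10) = -15
m (Black): min(-13, -9) = -13
n (Black): min(-17, 15, 17, -20) = -20
b (White): max(-15, -13, -20) = -13
p (Black): min(-7, 4) = -7
q (Black): min(6, 4, -18) = -18
r (Black): min(-14, 8) = -14
c (White): max(-7, -18, -14) = -7
P (Black): min(-15, -13, -7) = -15
s (Black): min(-4, 12, -20) = -20
t (Black): min(4, -10) = -10
u (Black): min(20, -9, 3) = -9
v (Black): min(17, -17, 14) = -17
d (White): max(-20, -10, -9, -17) = -9
w (Black): min(-17, 7) = -17
x (Black): min(1, 7) = 1
e (White): max(-17, 1) = 1
y (Black): min(4, 1, -18, -10) = -18
z (Black): min(12, -5) = -5
aa (Black): min(-3, 1, -6) = -6
f (White): max(-18, -5, -6) = -5
Q (Black): min(-9, 1, -5) = -9
top (White): max(-15, -9) = -9
At top, White picks Q (highest: -9).
At Q, Black picks d (lowest: -9).
At d, White picks u (highest: -9).
At u, Black picks bk (lowest: -9).
Terminal value -9.

bk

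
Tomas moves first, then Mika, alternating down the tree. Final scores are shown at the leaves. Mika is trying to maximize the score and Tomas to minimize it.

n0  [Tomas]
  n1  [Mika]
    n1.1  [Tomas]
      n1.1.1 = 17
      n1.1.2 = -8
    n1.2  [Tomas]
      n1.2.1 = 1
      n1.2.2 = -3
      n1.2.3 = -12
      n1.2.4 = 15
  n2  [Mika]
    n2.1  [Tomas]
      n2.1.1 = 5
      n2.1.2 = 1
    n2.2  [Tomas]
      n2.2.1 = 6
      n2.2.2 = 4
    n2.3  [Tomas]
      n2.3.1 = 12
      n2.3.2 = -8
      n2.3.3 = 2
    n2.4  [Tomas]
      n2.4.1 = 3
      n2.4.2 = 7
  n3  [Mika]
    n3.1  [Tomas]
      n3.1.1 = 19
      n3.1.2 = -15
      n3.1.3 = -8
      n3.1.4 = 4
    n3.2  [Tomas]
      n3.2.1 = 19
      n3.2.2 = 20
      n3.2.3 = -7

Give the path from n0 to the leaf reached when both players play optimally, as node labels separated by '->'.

n0 -> n1 -> n1.1 -> n1.1.2

n1.1 (Tomas): min(17, -8) = -8
n1.2 (Tomas): min(1, -3, -12, 15) = -12
n1 (Mika): max(-8, -12) = -8
n2.1 (Tomas): min(5, 1) = 1
n2.2 (Tomas): min(6, 4) = 4
n2.3 (Tomas): min(12, -8, 2) = -8
n2.4 (Tomas): min(3, 7) = 3
n2 (Mika): max(1, 4, -8, 3) = 4
n3.1 (Tomas): min(19, -15, -8, 4) = -15
n3.2 (Tomas): min(19, 20, -7) = -7
n3 (Mika): max(-15, -7) = -7
n0 (Tomas): min(-8, 4, -7) = -8
At n0, Tomas picks n1 (lowest: -8).
At n1, Mika picks n1.1 (highest: -8).
At n1.1, Tomas picks n1.1.2 (lowest: -8).
Terminal value -8.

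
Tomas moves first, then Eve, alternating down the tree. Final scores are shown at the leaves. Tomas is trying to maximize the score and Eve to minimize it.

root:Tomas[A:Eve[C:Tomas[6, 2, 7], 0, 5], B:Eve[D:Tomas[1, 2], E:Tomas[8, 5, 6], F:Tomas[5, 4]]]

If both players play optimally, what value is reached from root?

C (Tomas): max(6, 2, 7) = 7
A (Eve): min(7, 0, 5) = 0
D (Tomas): max(1, 2) = 2
E (Tomas): max(8, 5, 6) = 8
F (Tomas): max(5, 4) = 5
B (Eve): min(2, 8, 5) = 2
root (Tomas): max(0, 2) = 2

2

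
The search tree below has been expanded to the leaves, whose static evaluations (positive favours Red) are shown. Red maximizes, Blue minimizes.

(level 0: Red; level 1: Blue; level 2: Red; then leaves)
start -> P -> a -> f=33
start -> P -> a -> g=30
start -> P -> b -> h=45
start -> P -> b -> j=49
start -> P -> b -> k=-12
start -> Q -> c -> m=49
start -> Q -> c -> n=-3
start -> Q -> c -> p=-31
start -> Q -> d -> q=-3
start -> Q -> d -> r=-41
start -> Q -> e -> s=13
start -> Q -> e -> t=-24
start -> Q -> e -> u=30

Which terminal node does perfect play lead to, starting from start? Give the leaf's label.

f

a (Red): max(33, 30) = 33
b (Red): max(45, 49, -12) = 49
P (Blue): min(33, 49) = 33
c (Red): max(49, -3, -31) = 49
d (Red): max(-3, -41) = -3
e (Red): max(13, -24, 30) = 30
Q (Blue): min(49, -3, 30) = -3
start (Red): max(33, -3) = 33
At start, Red picks P (highest: 33).
At P, Blue picks a (lowest: 33).
At a, Red picks f (highest: 33).
Terminal value 33.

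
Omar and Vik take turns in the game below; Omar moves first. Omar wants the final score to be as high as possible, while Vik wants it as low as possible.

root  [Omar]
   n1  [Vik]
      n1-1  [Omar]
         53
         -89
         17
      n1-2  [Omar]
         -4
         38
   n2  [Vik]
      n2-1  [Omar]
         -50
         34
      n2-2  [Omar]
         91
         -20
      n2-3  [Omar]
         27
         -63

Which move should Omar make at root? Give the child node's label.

n1-1 (Omar): max(53, -89, 17) = 53
n1-2 (Omar): max(-4, 38) = 38
n1 (Vik): min(53, 38) = 38
n2-1 (Omar): max(-50, 34) = 34
n2-2 (Omar): max(91, -20) = 91
n2-3 (Omar): max(27, -63) = 27
n2 (Vik): min(34, 91, 27) = 27
root (Omar): max(38, 27) = 38
Omar at root wants the highest of {n1=38, n2=27}, so chooses n1.

n1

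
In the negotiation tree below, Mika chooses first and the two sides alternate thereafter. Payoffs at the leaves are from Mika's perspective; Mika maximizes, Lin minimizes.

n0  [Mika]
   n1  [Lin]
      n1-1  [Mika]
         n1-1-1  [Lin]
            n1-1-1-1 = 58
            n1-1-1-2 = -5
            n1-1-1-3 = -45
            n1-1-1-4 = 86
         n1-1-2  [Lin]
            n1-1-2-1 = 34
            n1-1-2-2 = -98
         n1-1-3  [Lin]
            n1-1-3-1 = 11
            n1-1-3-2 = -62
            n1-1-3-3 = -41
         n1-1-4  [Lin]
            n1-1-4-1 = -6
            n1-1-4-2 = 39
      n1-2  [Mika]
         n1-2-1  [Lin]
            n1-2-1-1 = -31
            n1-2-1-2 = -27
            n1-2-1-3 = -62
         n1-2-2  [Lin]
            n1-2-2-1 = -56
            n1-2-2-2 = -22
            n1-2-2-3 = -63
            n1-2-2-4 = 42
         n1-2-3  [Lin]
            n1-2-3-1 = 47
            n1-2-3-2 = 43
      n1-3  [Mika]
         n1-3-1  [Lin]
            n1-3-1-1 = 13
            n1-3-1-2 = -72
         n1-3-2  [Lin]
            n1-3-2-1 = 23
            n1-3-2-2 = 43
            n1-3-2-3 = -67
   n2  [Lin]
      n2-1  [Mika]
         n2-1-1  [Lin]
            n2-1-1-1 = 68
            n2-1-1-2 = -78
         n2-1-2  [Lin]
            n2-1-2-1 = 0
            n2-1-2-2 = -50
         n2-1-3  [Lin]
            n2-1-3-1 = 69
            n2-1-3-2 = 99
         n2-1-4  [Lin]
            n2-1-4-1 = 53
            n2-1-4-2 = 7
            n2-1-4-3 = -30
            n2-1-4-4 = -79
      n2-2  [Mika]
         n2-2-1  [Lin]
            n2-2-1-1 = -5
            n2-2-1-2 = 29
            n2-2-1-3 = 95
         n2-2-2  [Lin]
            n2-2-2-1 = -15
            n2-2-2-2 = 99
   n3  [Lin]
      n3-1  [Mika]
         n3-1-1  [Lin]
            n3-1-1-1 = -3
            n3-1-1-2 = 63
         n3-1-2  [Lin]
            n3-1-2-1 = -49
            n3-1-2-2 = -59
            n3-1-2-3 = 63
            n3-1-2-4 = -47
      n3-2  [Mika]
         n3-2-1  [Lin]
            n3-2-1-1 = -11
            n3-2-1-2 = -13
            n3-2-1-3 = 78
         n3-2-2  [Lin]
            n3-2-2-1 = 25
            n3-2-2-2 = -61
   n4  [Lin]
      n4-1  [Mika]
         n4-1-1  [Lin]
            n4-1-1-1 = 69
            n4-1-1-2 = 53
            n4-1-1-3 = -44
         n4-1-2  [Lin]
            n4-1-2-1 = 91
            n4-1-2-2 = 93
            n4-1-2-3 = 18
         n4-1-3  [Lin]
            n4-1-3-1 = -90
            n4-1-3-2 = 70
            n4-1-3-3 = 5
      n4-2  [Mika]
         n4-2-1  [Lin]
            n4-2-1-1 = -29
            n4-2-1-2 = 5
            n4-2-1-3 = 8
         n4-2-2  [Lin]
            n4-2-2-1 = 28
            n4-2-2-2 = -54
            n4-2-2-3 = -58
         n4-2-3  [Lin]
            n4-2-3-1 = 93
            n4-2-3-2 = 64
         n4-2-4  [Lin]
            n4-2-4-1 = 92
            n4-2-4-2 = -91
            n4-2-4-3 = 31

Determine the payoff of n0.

n1-1-1 (Lin): min(58, -5, -45, 86) = -45
n1-1-2 (Lin): min(34, -98) = -98
n1-1-3 (Lin): min(11, -62, -41) = -62
n1-1-4 (Lin): min(-6, 39) = -6
n1-1 (Mika): max(-45, -98, -62, -6) = -6
n1-2-1 (Lin): min(-31, -27, -62) = -62
n1-2-2 (Lin): min(-56, -22, -63, 42) = -63
n1-2-3 (Lin): min(47, 43) = 43
n1-2 (Mika): max(-62, -63, 43) = 43
n1-3-1 (Lin): min(13, -72) = -72
n1-3-2 (Lin): min(23, 43, -67) = -67
n1-3 (Mika): max(-72, -67) = -67
n1 (Lin): min(-6, 43, -67) = -67
n2-1-1 (Lin): min(68, -78) = -78
n2-1-2 (Lin): min(0, -50) = -50
n2-1-3 (Lin): min(69, 99) = 69
n2-1-4 (Lin): min(53, 7, -30, -79) = -79
n2-1 (Mika): max(-78, -50, 69, -79) = 69
n2-2-1 (Lin): min(-5, 29, 95) = -5
n2-2-2 (Lin): min(-15, 99) = -15
n2-2 (Mika): max(-5, -15) = -5
n2 (Lin): min(69, -5) = -5
n3-1-1 (Lin): min(-3, 63) = -3
n3-1-2 (Lin): min(-49, -59, 63, -47) = -59
n3-1 (Mika): max(-3, -59) = -3
n3-2-1 (Lin): min(-11, -13, 78) = -13
n3-2-2 (Lin): min(25, -61) = -61
n3-2 (Mika): max(-13, -61) = -13
n3 (Lin): min(-3, -13) = -13
n4-1-1 (Lin): min(69, 53, -44) = -44
n4-1-2 (Lin): min(91, 93, 18) = 18
n4-1-3 (Lin): min(-90, 70, 5) = -90
n4-1 (Mika): max(-44, 18, -90) = 18
n4-2-1 (Lin): min(-29, 5, 8) = -29
n4-2-2 (Lin): min(28, -54, -58) = -58
n4-2-3 (Lin): min(93, 64) = 64
n4-2-4 (Lin): min(92, -91, 31) = -91
n4-2 (Mika): max(-29, -58, 64, -91) = 64
n4 (Lin): min(18, 64) = 18
n0 (Mika): max(-67, -5, -13, 18) = 18

18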